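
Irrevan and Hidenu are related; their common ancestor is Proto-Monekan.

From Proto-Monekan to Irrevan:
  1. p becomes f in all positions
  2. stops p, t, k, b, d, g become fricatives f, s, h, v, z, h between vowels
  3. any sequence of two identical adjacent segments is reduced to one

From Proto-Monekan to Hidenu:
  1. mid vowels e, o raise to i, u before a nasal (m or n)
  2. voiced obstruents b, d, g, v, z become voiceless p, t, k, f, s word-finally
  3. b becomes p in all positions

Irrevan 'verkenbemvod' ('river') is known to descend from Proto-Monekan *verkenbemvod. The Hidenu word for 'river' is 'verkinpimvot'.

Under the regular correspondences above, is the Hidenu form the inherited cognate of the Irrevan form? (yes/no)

Derive the expected Hidenu reflex of *verkenbemvod:
Hidenu: *verkenbemvod > verkinbimvod > verkinbimvot > verkinpimvot  (by pre-nasal raising, final devoicing, unconditioned shift)
Hidenu 'verkinpimvot' matches the regular reflex exactly, so the pair is cognate.

yes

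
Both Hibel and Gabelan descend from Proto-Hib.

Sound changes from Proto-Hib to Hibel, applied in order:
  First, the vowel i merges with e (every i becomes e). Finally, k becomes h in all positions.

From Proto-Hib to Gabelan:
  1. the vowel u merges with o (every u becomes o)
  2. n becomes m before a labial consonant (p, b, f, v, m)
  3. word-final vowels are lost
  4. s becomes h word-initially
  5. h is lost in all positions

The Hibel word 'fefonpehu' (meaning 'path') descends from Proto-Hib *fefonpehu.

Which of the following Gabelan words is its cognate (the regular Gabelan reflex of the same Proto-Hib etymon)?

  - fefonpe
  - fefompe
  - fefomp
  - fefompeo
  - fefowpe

fefompe

Gabelan: *fefonpehu > fefonpeho > fefompeho > fefompeh > fefompe  (by vowel merger, nasal place assimilation, apocope, h-loss)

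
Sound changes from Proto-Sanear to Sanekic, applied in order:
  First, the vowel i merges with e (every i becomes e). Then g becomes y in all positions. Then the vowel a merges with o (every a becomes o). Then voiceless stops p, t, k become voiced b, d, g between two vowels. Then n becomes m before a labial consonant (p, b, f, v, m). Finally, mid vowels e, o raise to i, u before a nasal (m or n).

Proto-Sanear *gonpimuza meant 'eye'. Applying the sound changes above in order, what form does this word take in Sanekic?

Sanekic: *gonpimuza > gonpemuza > yonpemuza > yonpemuzo > yompemuzo > yumpimuzo  (by vowel merger, unconditioned shift, vowel merger, nasal place assimilation, pre-nasal raising)

yumpimuzo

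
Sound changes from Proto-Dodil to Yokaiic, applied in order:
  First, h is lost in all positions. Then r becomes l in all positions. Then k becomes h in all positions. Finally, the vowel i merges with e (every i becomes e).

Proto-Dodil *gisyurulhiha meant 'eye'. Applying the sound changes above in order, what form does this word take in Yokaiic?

Yokaiic: *gisyurulhiha > gisyurulia > gisyululia > gesyululea  (by h-loss, unconditioned shift, vowel merger)

gesyululea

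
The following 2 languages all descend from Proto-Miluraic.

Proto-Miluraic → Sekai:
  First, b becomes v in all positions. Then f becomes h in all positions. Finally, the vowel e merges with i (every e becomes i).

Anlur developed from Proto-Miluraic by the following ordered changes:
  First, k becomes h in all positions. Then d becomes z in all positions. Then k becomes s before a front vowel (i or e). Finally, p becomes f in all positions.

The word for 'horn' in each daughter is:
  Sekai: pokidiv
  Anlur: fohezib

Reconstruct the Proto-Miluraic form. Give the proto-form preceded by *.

Position 4: Sekai has i, Anlur has e. Anlur preserves e here (none of its changes turn any other segment into e), so the proto-segment is *e.
Position 7: Sekai has v, Anlur has b. Anlur preserves b here (none of its changes turn any other segment into b), so the proto-segment is *b.
This points to *pokedib. Verify forward in each daughter:
Sekai: start from *pokedib.
  rule 1 (unconditioned shift): pokedib → pokediv
  rule 2: no change — pokediv
  rule 3 (vowel merger): pokediv → pokidiv
  ⇒ Sekai pokidiv
Anlur: *pokedib > pohedib > pohezib > fohezib  (by unconditioned shift, unconditioned shift, unconditioned shift)
*pokedib is the unique common source.

*pokedib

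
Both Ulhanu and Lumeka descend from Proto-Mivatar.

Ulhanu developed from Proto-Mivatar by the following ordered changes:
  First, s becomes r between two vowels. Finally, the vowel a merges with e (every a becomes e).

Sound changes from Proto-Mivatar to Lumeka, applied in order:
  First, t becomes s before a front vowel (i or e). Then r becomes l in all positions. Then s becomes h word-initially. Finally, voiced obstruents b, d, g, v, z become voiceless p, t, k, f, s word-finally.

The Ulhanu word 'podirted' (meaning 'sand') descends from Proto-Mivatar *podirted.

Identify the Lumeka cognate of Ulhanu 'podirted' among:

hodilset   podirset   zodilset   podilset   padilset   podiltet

podilset

Lumeka: *podirted
  podirted → podirsed   [palatalisation]
  podirsed → podilsed   [unconditioned shift]
  podilsed (rule 3 does not apply)
  podilsed → podilset   [final devoicing]
  giving Lumeka podilset.
The other candidates each miss or misapply at least one Lumeka change.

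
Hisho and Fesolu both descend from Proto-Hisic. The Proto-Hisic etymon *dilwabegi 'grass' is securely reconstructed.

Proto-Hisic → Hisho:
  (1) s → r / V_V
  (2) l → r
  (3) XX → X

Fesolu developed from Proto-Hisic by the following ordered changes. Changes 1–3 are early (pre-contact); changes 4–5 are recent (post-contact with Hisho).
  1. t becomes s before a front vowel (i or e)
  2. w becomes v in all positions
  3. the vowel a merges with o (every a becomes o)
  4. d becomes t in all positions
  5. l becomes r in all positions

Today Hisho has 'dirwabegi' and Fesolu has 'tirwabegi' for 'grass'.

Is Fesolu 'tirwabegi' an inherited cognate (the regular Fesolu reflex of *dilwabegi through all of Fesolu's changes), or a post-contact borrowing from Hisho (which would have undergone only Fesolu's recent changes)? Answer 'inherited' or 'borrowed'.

borrowed

If inherited, *dilwabegi would pass through all of Fesolu's changes:
Fesolu: *dilwabegi
  dilwabegi (rule 1 does not apply)
  dilwabegi → dilvabegi   [unconditioned shift]
  dilvabegi → dilvobegi   [vowel merger]
  dilvobegi → tilvobegi   [unconditioned shift]
  tilvobegi → tirvobegi   [unconditioned shift]
  giving Fesolu tirvobegi.
If borrowed from Hisho 'dirwabegi' after the early changes, it would undergo only the recent ones:
  rule 4 (unconditioned shift): dirwabegi → tirwabegi
  rule 5 (unconditioned shift): no change (tirwabegi)
  ⇒ as a loan: tirwabegi
Fesolu 'tirwabegi' matches the loan outcome 'tirwabegi', not the inherited 'tirvobegi' — it skipped the early Fesolu changes, so it was borrowed from Hisho.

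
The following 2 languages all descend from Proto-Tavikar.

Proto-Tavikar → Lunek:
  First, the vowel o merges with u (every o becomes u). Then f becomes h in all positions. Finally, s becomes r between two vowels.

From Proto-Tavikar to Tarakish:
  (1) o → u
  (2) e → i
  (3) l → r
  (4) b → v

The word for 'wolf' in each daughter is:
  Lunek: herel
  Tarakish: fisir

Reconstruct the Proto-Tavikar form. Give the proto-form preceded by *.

*fesel

Position 5: Lunek has l, Tarakish has r. Lunek preserves l here (none of its changes turn any other segment into l), so the proto-segment is *l.
Position 2: Lunek has e, Tarakish has i. Lunek preserves e here (none of its changes turn any other segment into e), so the proto-segment is *e.
Position 4: Lunek has e, Tarakish has i. Lunek preserves e here (none of its changes turn any other segment into e), so the proto-segment is *e.
Continuing position by position gives *fesel; check it forward:
Lunek: *fesel
  fesel (rule 1 does not apply)
  fesel → hesel   [unconditioned shift]
  hesel → herel   [rhotacism]
  giving Lunek herel.
Tarakish: *fesel > fisil > fisir  (by vowel merger, unconditioned shift)
No other proto-form is consistent with every reflex, so the reconstruction is *fesel.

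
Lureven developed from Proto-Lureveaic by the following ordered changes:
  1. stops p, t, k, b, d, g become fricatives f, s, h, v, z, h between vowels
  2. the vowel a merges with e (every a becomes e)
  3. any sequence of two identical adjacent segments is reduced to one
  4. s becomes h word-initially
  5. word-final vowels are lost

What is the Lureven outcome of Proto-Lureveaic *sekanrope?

Lureven: start from *sekanrope.
  rule 1 (intervocalic lenition): sekanrope → sehanrofe
  rule 2 (vowel merger): sehanrofe → sehenrofe
  rule 3: no change — sehenrofe
  rule 4 (debuccalisation): sehenrofe → hehenrofe
  rule 5 (apocope): hehenrofe → hehenrof
  ⇒ Lureven hehenrof

hehenrof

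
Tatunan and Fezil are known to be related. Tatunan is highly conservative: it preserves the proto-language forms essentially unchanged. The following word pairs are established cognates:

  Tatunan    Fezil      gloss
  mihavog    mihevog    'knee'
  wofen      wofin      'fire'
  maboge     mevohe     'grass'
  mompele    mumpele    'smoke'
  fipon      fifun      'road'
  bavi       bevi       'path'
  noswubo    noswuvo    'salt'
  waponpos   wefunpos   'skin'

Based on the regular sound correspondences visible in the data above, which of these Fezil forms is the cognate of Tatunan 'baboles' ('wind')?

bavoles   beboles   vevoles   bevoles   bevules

bevoles

maboge ~ mevohe — Tatunan a corresponds to Fezil e after a consonant, before a labial obstruent.
maboge ~ mevohe, noswubo ~ noswuvo — Tatunan b corresponds to Fezil v between vowels (before a back vowel).
Applying these to Tatunan 'baboles':
  baboles → beboles   (a→e after a consonant, before a labial obstruent)
  beboles → bevoles   (b→v between vowels (before a back vowel))
So the Fezil cognate is 'bevoles'.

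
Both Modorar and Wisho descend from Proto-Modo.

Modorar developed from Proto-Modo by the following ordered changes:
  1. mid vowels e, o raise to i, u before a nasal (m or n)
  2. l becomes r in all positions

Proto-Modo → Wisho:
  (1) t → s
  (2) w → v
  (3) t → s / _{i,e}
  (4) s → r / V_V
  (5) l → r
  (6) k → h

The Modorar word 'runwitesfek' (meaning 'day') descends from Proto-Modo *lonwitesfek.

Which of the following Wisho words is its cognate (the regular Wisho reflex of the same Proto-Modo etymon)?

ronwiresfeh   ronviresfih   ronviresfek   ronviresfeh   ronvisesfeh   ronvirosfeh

ronviresfeh

Wisho: *lonwitesfek
  lonwitesfek → lonwisesfek   [unconditioned shift]
  lonwisesfek → lonvisesfek   [unconditioned shift]
  lonvisesfek (rule 3 does not apply)
  lonvisesfek → lonviresfek   [rhotacism]
  lonviresfek → ronviresfek   [unconditioned shift]
  ronviresfek → ronviresfeh   [unconditioned shift]
  giving Wisho ronviresfeh.
Only 'ronviresfeh' matches the regular Wisho development of *lonwitesfek.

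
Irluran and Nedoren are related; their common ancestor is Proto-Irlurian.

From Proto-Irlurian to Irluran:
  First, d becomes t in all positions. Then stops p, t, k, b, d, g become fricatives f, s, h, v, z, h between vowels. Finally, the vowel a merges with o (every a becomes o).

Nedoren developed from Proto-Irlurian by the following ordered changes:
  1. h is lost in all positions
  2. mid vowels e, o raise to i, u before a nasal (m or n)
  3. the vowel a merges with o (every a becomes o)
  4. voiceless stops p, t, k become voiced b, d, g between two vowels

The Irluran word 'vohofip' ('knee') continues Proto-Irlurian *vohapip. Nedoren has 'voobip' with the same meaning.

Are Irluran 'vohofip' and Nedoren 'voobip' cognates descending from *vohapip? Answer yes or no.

yes

Derive the expected Nedoren reflex of *vohapip:
Nedoren: start from *vohapip.
  rule 1 (h-loss): vohapip → voapip
  rule 2: no change — voapip
  rule 3 (vowel merger): voapip → voopip
  rule 4 (intervocalic voicing): voopip → voobip
  ⇒ Nedoren voobip
Nedoren 'voobip' matches the regular reflex exactly, so the pair is cognate.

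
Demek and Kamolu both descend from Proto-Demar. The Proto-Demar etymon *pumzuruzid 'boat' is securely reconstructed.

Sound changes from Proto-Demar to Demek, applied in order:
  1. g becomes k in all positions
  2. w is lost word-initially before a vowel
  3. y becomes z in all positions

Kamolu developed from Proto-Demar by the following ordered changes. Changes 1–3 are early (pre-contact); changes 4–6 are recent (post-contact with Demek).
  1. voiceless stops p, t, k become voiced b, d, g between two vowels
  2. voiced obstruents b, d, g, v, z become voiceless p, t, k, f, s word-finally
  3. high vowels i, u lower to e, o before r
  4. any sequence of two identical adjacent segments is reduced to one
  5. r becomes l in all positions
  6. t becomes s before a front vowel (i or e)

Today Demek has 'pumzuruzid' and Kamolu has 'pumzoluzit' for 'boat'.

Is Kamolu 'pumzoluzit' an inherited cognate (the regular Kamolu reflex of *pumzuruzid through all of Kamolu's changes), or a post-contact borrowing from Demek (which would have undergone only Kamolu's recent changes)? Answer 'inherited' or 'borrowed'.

If inherited, *pumzuruzid would pass through all of Kamolu's changes:
Kamolu: start from *pumzuruzid.
  rule 1: no change — pumzuruzid
  rule 2 (final devoicing): pumzuruzid → pumzuruzit
  rule 3 (pre-rhotic lowering): pumzuruzit → pumzoruzit
  rule 4: no change — pumzoruzit
  rule 5 (unconditioned shift): pumzoruzit → pumzoluzit
  rule 6: no change — pumzoluzit
  ⇒ Kamolu pumzoluzit
If borrowed from Demek 'pumzuruzid' after the early changes, it would undergo only the recent ones:
  rule 4 (degemination): no change (pumzuruzid)
  rule 5 (unconditioned shift): pumzuruzid → pumzuluzid
  rule 6 (palatalisation): no change (pumzuluzid)
  ⇒ as a loan: pumzuluzid
Kamolu 'pumzoluzit' matches the inherited outcome exactly, so it is an inherited cognate, not a loan.

inherited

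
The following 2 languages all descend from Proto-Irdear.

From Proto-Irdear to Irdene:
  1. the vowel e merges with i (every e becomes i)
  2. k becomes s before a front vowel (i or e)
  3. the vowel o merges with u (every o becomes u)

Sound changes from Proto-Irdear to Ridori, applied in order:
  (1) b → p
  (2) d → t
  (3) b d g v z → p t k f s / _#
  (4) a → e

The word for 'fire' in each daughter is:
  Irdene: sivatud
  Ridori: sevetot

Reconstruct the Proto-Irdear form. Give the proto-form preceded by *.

*sevatod

Position 6: Irdene has u, Ridori has o. Ridori preserves o here (none of its changes turn any other segment into o), so the proto-segment is *o.
Position 7: Irdene has d, Ridori has t. Irdene preserves d here (none of its changes turn any other segment into d), so the proto-segment is *d.
Position 4: Irdene has a, Ridori has e. Irdene preserves a here (none of its changes turn any other segment into a), so the proto-segment is *a.
Verify the candidate proto-form against each daughter:
Irdene: start from *sevatod.
  rule 1 (vowel merger): sevatod → sivatod
  rule 2: no change — sivatod
  rule 3 (vowel merger): sivatod → sivatud
  ⇒ Irdene sivatud
Ridori: *sevatod > sevatot > sevetot  (by unconditioned shift, vowel merger)
Only *sevatod yields all of Irdene sivatud, Ridori sevetot.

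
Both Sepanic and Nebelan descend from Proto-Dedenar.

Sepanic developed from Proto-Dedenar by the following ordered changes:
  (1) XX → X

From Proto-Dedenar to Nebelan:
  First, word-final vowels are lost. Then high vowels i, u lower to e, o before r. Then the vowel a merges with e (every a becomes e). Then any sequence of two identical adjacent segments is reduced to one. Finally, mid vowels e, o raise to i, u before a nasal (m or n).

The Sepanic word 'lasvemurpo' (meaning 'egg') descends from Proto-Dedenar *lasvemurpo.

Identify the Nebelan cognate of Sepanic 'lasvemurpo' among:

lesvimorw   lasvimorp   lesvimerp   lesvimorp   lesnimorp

Nebelan: start from *lasvemurpo.
  rule 1 (apocope): lasvemurpo → lasvemurp
  rule 2 (pre-rhotic lowering): lasvemurp → lasvemorp
  rule 3 (vowel merger): lasvemorp → lesvemorp
  rule 4: no change — lesvemorp
  rule 5 (pre-nasal raising): lesvemorp → lesvimorp
  ⇒ Nebelan lesvimorp
Among the options, 'lesvimorp' alone shows every Nebelan change applied in order.

lesvimorp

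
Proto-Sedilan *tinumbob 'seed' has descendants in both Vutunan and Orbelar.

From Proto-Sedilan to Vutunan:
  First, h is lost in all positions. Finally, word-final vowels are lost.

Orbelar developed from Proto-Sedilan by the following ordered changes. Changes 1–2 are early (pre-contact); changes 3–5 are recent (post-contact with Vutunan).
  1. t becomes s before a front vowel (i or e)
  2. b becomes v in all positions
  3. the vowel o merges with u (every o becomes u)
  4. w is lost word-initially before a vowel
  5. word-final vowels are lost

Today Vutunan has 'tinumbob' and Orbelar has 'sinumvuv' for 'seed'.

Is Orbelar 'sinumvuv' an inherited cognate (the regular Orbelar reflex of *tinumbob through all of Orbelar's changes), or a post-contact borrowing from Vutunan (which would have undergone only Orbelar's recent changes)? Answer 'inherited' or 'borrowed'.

inherited

If inherited, *tinumbob would pass through all of Orbelar's changes:
Orbelar: *tinumbob
  tinumbob → sinumbob   [palatalisation]
  sinumbob → sinumvov   [unconditioned shift]
  sinumvov → sinumvuv   [vowel merger]
  sinumvuv (rule 4 does not apply)
  sinumvuv (rule 5 does not apply)
  giving Orbelar sinumvuv.
If borrowed from Vutunan 'tinumbob' after the early changes, it would undergo only the recent ones:
  rule 3 (vowel merger): tinumbob → tinumbub
  rule 4 (glide loss): no change (tinumbub)
  rule 5 (apocope): no change (tinumbub)
  ⇒ as a loan: tinumbub
Orbelar 'sinumvuv' matches the inherited outcome exactly, so it is an inherited cognate, not a loan.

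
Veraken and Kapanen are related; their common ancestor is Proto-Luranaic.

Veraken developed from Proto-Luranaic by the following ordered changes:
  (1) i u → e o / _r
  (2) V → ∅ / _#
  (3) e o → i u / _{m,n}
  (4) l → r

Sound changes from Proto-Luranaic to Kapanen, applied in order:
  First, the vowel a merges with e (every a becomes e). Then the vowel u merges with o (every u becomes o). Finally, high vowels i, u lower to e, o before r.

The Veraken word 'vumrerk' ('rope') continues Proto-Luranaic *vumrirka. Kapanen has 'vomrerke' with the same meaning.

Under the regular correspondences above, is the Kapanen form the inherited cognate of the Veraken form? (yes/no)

yes

Derive the expected Kapanen reflex of *vumrirka:
Kapanen: *vumrirka
  vumrirka → vumrirke   [vowel merger]
  vumrirke → vomrirke   [vowel merger]
  vomrirke → vomrerke   [pre-rhotic lowering]
  giving Kapanen vomrerke.
Kapanen 'vomrerke' matches the regular reflex exactly, so the pair is cognate.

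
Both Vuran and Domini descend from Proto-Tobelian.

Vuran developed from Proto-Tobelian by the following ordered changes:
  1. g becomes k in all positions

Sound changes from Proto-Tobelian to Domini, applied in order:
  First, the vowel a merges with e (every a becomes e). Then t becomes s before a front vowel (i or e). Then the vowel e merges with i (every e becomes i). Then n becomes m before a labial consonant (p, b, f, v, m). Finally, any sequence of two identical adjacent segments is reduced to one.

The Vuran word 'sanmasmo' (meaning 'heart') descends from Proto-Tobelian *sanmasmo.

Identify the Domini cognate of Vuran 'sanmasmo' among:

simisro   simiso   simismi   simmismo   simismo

Domini: *sanmasmo
  sanmasmo → senmesmo   [vowel merger]
  senmesmo (rule 2 does not apply)
  senmesmo → sinmismo   [vowel merger]
  sinmismo → simmismo   [nasal place assimilation]
  simmismo → simismo   [degemination]
  giving Domini simismo.
Only 'simismo' matches the regular Domini development of *sanmasmo.

simismo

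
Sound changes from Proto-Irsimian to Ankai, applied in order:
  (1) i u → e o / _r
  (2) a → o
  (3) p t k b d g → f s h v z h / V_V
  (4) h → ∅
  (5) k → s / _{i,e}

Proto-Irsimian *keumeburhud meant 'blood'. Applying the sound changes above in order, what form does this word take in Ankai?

seumevorud

Ankai: *keumeburhud
  keumeburhud → keumeborhud   [pre-rhotic lowering]
  keumeborhud (rule 2 does not apply)
  keumeborhud → keumevorhud   [intervocalic lenition]
  keumevorhud → keumevorud   [h-loss]
  keumevorud → seumevorud   [palatalisation]
  giving Ankai seumevorud.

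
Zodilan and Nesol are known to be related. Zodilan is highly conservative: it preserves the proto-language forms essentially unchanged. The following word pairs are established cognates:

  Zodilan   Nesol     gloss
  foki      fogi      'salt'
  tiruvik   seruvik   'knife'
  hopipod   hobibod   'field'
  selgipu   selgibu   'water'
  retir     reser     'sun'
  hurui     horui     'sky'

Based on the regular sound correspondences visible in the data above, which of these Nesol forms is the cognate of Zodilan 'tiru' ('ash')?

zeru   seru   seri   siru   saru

tiruvik ~ seruvik — Zodilan t corresponds to Nesol s word-initially before a front vowel.
tiruvik ~ seruvik, retir ~ reser — Zodilan i corresponds to Nesol e after a consonant, before r.
Applying these to Zodilan 'tiru':
  tiru → siru   (t→s word-initially before a front vowel)
  siru → seru   (i→e after a consonant, before r)
So the Nesol cognate is 'seru'.

seru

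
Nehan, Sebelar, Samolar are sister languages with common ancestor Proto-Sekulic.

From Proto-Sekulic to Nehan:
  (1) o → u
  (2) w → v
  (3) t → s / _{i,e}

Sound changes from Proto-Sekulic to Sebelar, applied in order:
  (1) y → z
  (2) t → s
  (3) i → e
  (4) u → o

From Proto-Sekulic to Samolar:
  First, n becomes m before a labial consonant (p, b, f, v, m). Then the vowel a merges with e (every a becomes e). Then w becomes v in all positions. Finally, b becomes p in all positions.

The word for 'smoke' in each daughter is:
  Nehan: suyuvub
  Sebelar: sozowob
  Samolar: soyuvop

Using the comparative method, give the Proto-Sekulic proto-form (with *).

*soyuwob

Position 5: Nehan has v, Sebelar has w, Samolar has v. Sebelar preserves w here (none of its changes turn any other segment into w), so the proto-segment is *w.
Position 3: Nehan has y, Sebelar has z, Samolar has y. Nehan preserves y here (none of its changes turn any other segment into y), so the proto-segment is *y.
Position 2: Nehan has u, Sebelar has o, Samolar has o. Samolar preserves o here (none of its changes turn any other segment into o), so the proto-segment is *o.
Verify the candidate proto-form against each daughter:
Nehan: start from *soyuwob.
  rule 1 (vowel merger): soyuwob → suyuwub
  rule 2 (unconditioned shift): suyuwub → suyuvub
  rule 3: no change — suyuvub
  ⇒ Nehan suyuvub
Sebelar: start from *soyuwob.
  rule 1 (unconditioned shift): soyuwob → sozuwob
  rule 2: no change — sozuwob
  rule 3: no change — sozuwob
  rule 4 (vowel merger): sozuwob → sozowob
  ⇒ Sebelar sozowob
Samolar: *soyuwob
  soyuwob (rule 1 does not apply)
  soyuwob (rule 2 does not apply)
  soyuwob → soyuvob   [unconditioned shift]
  soyuvob → soyuvop   [unconditioned shift]
  giving Samolar soyuvop.
No other proto-form is consistent with every reflex, so the reconstruction is *soyuwob.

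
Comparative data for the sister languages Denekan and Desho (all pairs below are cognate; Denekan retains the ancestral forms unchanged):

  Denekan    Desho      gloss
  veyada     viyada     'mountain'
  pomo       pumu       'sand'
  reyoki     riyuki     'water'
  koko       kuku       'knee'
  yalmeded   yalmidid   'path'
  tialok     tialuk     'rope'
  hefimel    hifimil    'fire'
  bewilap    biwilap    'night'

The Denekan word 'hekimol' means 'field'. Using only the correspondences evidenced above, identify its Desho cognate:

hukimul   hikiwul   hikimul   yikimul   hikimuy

hikimul

veyada ~ viyada, reyoki ~ riyuki — Denekan e corresponds to Desho i after a consonant, before a consonant other than r, m, n, p, b, f, v.
reyoki ~ riyuki, koko ~ kuku — Denekan o corresponds to Desho u after a consonant, before a consonant other than r, m, n, p, b, f, v.
Applying these to Denekan 'hekimol':
  hekimol → hikimol   (e→i after a consonant, before a consonant other than r, m, n, p, b, f, v)
  hikimol → hikimul   (o→u after a consonant, before a consonant other than r, m, n, p, b, f, v)
So the Desho cognate is 'hikimul'.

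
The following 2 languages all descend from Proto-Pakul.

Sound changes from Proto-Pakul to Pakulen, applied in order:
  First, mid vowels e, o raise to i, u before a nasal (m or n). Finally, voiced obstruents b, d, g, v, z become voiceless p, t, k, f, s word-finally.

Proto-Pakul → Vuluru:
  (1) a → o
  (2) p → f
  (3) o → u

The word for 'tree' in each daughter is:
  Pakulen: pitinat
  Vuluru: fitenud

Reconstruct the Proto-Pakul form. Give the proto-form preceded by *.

*pitenad

Position 7: Pakulen has t, Vuluru has d. Vuluru preserves d here (none of its changes turn any other segment into d), so the proto-segment is *d.
Position 1: Pakulen has p, Vuluru has f. Taking the neighbouring segments as reconstructed: Pakulen p can only go back to *p; Vuluru f could go back to *p or *f — the one source consistent with every daughter is *p.
Verify the candidate proto-form against each daughter:
Pakulen: *pitenad
  pitenad → pitinad   [pre-nasal raising]
  pitinad → pitinat   [final devoicing]
  giving Pakulen pitinat.
Vuluru: *pitenad
  pitenad → pitenod   [vowel merger]
  pitenod → fitenod   [unconditioned shift]
  fitenod → fitenud   [vowel merger]
  giving Vuluru fitenud.
Only *pitenad yields all of Pakulen pitinat, Vuluru fitenud.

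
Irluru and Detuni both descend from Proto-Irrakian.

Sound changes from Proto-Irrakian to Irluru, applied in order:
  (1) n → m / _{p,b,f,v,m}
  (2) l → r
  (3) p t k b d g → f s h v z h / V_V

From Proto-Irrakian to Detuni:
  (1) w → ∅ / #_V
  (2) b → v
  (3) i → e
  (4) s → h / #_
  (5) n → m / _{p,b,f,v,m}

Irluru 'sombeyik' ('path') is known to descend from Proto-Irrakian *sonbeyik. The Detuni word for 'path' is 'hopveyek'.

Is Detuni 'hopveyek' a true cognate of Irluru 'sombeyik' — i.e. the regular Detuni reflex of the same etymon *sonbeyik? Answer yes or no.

Derive the expected Detuni reflex of *sonbeyik:
Detuni: start from *sonbeyik.
  rule 1: no change — sonbeyik
  rule 2 (unconditioned shift): sonbeyik → sonveyik
  rule 3 (vowel merger): sonveyik → sonveyek
  rule 4 (debuccalisation): sonveyek → honveyek
  rule 5 (nasal place assimilation): honveyek → homveyek
  ⇒ Detuni homveyek
The regular Detuni reflex would be 'homveyek', but the attested form is 'hopveyek'. The correspondence is irregular, so they are not cognates (the Detuni form has a different source).

no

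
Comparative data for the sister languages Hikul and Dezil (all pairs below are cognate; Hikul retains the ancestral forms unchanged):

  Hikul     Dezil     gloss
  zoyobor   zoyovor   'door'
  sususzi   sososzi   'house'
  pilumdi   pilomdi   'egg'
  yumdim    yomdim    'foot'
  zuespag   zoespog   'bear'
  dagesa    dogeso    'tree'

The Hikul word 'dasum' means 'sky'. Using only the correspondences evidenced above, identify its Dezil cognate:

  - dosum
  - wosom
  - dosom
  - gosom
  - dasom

dosom

zuespag ~ zoespog, dagesa ~ dogeso — Hikul a corresponds to Dezil o after a consonant, before a consonant other than r, m, n, p, b, f, v.
pilumdi ~ pilomdi, yumdim ~ yomdim — Hikul u corresponds to Dezil o after a consonant, before a nasal.
Applying these to Hikul 'dasum':
  dasum → dosum   (a→o after a consonant, before a consonant other than r, m, n, p, b, f, v)
  dosum → dosom   (u→o after a consonant, before a nasal)
So the Dezil cognate is 'dosom'.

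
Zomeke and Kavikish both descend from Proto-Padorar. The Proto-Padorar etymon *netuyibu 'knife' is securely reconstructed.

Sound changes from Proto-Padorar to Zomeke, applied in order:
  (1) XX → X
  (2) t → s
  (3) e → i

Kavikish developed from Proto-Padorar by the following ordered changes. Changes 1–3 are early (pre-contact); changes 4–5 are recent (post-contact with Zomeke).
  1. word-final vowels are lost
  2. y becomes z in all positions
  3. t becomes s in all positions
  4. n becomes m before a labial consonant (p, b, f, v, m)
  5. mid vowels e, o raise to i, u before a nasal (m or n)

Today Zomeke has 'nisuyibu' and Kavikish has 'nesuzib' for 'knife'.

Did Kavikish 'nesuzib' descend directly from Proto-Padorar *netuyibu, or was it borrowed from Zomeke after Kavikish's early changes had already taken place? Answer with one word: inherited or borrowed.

If inherited, *netuyibu would pass through all of Kavikish's changes:
Kavikish: start from *netuyibu.
  rule 1 (apocope): netuyibu → netuyib
  rule 2 (unconditioned shift): netuyib → netuzib
  rule 3 (unconditioned shift): netuzib → nesuzib
  rule 4: no change — nesuzib
  rule 5: no change — nesuzib
  ⇒ Kavikish nesuzib
If borrowed from Zomeke 'nisuyibu' after the early changes, it would undergo only the recent ones:
  rule 4 (nasal place assimilation): no change (nisuyibu)
  rule 5 (pre-nasal raising): no change (nisuyibu)
  ⇒ as a loan: nisuyibu
Kavikish 'nesuzib' matches the inherited outcome exactly, so it is an inherited cognate, not a loan.

inherited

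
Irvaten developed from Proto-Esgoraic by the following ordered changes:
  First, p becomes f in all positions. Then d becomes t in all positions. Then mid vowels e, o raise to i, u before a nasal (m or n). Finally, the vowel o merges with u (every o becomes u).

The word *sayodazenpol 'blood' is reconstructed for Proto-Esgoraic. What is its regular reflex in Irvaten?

sayutazinful

Irvaten: *sayodazenpol > sayodazenfol > sayotazenfol > sayotazinfol > sayutazinful  (by unconditioned shift, unconditioned shift, pre-nasal raising, vowel merger)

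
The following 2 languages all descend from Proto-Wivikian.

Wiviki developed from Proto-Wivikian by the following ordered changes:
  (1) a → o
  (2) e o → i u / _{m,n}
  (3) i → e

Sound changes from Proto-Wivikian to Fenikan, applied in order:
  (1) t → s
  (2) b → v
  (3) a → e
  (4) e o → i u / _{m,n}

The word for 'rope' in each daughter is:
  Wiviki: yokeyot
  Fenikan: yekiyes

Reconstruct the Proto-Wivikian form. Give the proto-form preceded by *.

*yakiyat

Position 6: Wiviki has o, Fenikan has e. Taking the neighbouring segments as reconstructed: Wiviki o could go back to *a or *o; Fenikan e could go back to *a or *e — the one source consistent with every daughter is *a.
Position 4: Wiviki has e, Fenikan has i. Taking the neighbouring segments as reconstructed: Wiviki e could go back to *e or *i; Fenikan i can only go back to *i — the one source consistent with every daughter is *i.
Verify the candidate proto-form against each daughter:
Wiviki: *yakiyat
  yakiyat → yokiyot   [vowel merger]
  yokiyot (rule 2 does not apply)
  yokiyot → yokeyot   [vowel merger]
  giving Wiviki yokeyot.
Fenikan: *yakiyat > yakiyas > yekiyes  (by unconditioned shift, vowel merger)
No other proto-form is consistent with every reflex, so the reconstruction is *yakiyat.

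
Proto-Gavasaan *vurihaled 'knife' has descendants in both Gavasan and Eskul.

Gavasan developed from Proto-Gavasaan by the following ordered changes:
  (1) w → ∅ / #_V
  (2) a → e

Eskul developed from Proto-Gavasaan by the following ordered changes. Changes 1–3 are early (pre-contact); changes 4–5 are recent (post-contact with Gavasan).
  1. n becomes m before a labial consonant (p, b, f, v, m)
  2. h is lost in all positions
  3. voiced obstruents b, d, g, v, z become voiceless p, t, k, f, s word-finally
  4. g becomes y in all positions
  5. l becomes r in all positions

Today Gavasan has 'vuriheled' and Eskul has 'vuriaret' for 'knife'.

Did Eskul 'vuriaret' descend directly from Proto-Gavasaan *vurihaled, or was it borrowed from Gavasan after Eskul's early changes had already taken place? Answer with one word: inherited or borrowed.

If inherited, *vurihaled would pass through all of Eskul's changes:
Eskul: *vurihaled
  vurihaled (rule 1 does not apply)
  vurihaled → vurialed   [h-loss]
  vurialed → vurialet   [final devoicing]
  vurialet (rule 4 does not apply)
  vurialet → vuriaret   [unconditioned shift]
  giving Eskul vuriaret.
If borrowed from Gavasan 'vuriheled' after the early changes, it would undergo only the recent ones:
  rule 4 (unconditioned shift): no change (vuriheled)
  rule 5 (unconditioned shift): vuriheled → vurihered
  ⇒ as a loan: vurihered
Eskul 'vuriaret' matches the inherited outcome exactly, so it is an inherited cognate, not a loan.

inherited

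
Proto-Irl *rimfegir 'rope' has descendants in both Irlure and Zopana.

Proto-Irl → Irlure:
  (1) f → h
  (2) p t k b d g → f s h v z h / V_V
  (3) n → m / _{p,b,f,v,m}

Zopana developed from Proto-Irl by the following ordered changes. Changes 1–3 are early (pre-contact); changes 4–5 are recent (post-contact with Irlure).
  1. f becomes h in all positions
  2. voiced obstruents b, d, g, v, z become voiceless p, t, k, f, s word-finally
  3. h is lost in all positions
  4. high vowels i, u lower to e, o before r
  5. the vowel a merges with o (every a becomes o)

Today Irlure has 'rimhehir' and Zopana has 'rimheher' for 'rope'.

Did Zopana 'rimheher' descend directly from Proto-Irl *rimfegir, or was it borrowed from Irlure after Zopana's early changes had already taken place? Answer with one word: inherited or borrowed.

borrowed

If inherited, *rimfegir would pass through all of Zopana's changes:
Zopana: *rimfegir > rimhegir > rimegir > rimeger  (by unconditioned shift, h-loss, pre-rhotic lowering)
If borrowed from Irlure 'rimhehir' after the early changes, it would undergo only the recent ones:
  rule 4 (pre-rhotic lowering): rimhehir → rimheher
  rule 5 (vowel merger): no change (rimheher)
  ⇒ as a loan: rimheher
Zopana 'rimheher' matches the loan outcome 'rimheher', not the inherited 'rimeger' — it skipped the early Zopana changes, so it was borrowed from Irlure.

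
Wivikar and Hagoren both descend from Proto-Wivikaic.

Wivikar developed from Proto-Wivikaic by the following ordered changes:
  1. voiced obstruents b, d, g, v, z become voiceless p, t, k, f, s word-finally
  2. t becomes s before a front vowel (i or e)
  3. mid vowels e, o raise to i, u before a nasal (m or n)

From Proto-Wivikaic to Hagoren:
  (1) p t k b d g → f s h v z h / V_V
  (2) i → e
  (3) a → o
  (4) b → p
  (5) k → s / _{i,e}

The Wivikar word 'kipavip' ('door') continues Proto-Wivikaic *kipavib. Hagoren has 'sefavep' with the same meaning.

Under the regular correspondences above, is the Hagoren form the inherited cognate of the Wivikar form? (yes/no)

Derive the expected Hagoren reflex of *kipavib:
Hagoren: start from *kipavib.
  rule 1 (intervocalic lenition): kipavib → kifavib
  rule 2 (vowel merger): kifavib → kefaveb
  rule 3 (vowel merger): kefaveb → kefoveb
  rule 4 (unconditioned shift): kefoveb → kefovep
  rule 5 (palatalisation): kefovep → sefovep
  ⇒ Hagoren sefovep
The regular Hagoren reflex would be 'sefovep', but the attested form is 'sefavep'. The correspondence is irregular, so they are not cognates (the Hagoren form has a different source).

no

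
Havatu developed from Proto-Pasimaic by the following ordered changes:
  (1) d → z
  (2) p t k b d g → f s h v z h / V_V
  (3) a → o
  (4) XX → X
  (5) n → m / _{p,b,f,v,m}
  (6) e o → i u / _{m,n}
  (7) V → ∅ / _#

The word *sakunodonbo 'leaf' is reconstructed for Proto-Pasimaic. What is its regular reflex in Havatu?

Havatu: start from *sakunodonbo.
  rule 1 (unconditioned shift): sakunodonbo → sakunozonbo
  rule 2 (intervocalic lenition): sakunozonbo → sahunozonbo
  rule 3 (vowel merger): sahunozonbo → sohunozonbo
  rule 4: no change — sohunozonbo
  rule 5 (nasal place assimilation): sohunozonbo → sohunozombo
  rule 6 (pre-nasal raising): sohunozombo → sohunozumbo
  rule 7 (apocope): sohunozumbo → sohunozumb
  ⇒ Havatu sohunozumb

sohunozumb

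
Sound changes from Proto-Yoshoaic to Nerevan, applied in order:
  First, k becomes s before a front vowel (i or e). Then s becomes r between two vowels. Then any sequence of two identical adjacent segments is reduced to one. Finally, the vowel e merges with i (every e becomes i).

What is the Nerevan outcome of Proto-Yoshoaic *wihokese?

Nerevan: *wihokese
  wihokese → wihosese   [palatalisation]
  wihosese → wihorere   [rhotacism]
  wihorere (rule 3 does not apply)
  wihorere → wihoriri   [vowel merger]
  giving Nerevan wihoriri.

wihoriri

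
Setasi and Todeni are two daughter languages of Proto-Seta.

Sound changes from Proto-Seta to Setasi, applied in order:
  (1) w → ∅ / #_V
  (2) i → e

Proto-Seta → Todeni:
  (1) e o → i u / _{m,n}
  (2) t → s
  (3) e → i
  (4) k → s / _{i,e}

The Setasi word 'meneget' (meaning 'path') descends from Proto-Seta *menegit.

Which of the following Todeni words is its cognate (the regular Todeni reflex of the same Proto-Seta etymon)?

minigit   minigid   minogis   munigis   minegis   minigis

Todeni: start from *menegit.
  rule 1 (pre-nasal raising): menegit → minegit
  rule 2 (unconditioned shift): minegit → minegis
  rule 3 (vowel merger): minegis → minigis
  rule 4: no change — minigis
  ⇒ Todeni minigis
Only 'minigis' matches the regular Todeni development of *menegit.

minigis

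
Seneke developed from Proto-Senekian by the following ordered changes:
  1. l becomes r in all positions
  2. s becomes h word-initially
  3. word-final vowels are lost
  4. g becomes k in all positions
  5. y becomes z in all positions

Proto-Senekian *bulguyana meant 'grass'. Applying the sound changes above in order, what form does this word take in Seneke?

burkuzan

Seneke: *bulguyana > burguyana > burguyan > burkuyan > burkuzan  (by unconditioned shift, apocope, unconditioned shift, unconditioned shift)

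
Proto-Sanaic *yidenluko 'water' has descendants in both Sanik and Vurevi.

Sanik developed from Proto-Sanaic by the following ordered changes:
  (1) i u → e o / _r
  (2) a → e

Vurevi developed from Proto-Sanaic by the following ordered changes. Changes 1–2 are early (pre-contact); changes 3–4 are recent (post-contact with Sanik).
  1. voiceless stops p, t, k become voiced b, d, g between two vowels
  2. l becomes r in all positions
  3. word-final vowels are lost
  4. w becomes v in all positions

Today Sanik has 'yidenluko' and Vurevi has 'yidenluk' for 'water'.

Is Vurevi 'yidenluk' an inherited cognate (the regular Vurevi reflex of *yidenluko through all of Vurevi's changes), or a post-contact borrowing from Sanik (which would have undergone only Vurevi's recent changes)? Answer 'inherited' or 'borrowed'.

If inherited, *yidenluko would pass through all of Vurevi's changes:
Vurevi: *yidenluko
  yidenluko → yidenlugo   [intervocalic voicing]
  yidenlugo → yidenrugo   [unconditioned shift]
  yidenrugo → yidenrug   [apocope]
  yidenrug (rule 4 does not apply)
  giving Vurevi yidenrug.
If borrowed from Sanik 'yidenluko' after the early changes, it would undergo only the recent ones:
  rule 3 (apocope): yidenluko → yidenluk
  rule 4 (unconditioned shift): no change (yidenluk)
  ⇒ as a loan: yidenluk
Vurevi 'yidenluk' matches the loan outcome 'yidenluk', not the inherited 'yidenrug' — it skipped the early Vurevi changes, so it was borrowed from Sanik.

borrowed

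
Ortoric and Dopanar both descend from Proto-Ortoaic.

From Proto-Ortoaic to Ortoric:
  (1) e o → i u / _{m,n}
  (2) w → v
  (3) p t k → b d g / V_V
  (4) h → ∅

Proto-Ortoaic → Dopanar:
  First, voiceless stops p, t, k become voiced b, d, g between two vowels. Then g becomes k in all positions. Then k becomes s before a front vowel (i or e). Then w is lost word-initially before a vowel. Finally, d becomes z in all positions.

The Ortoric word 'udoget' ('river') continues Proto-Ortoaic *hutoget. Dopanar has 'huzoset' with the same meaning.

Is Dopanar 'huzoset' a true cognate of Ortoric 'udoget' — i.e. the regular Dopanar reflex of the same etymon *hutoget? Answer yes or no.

Derive the expected Dopanar reflex of *hutoget:
Dopanar: *hutoget > hudoget > hudoket > hudoset > huzoset  (by intervocalic voicing, unconditioned shift, palatalisation, unconditioned shift)
Dopanar 'huzoset' matches the regular reflex exactly, so the pair is cognate.

yes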